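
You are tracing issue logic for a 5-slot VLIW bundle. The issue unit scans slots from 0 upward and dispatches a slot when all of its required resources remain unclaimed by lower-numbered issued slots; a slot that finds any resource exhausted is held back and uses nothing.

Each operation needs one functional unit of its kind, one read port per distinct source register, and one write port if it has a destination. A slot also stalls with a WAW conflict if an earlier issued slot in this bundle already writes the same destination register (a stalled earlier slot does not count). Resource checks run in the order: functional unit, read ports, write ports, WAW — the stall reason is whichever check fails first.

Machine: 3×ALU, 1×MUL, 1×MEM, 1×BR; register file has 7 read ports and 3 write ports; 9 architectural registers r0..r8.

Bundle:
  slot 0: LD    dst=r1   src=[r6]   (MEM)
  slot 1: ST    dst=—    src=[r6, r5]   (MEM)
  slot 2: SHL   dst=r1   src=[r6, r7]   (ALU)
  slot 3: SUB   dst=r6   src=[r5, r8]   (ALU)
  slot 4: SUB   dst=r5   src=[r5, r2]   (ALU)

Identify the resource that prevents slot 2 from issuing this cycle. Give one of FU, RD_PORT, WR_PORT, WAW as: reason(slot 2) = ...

reason(slot 2) = WAW

(0) want 1×MEM +1rd +1wr — yes → AL3|MU1|ME0|BR1|rd6|wr2
(1) want 1×MEM +2rd +0wr — FU → AL3|MU1|ME0|BR1|rd6|wr2
(2) want 1×ALU +2rd +1wr — WAW → AL3|MU1|ME0|BR1|rd6|wr2
(3) want 1×ALU +2rd +1wr — yes → AL2|MU1|ME0|BR1|rd4|wr1
(4) want 1×ALU +2rd +1wr — yes → AL1|MU1|ME0|BR1|rd2|wr0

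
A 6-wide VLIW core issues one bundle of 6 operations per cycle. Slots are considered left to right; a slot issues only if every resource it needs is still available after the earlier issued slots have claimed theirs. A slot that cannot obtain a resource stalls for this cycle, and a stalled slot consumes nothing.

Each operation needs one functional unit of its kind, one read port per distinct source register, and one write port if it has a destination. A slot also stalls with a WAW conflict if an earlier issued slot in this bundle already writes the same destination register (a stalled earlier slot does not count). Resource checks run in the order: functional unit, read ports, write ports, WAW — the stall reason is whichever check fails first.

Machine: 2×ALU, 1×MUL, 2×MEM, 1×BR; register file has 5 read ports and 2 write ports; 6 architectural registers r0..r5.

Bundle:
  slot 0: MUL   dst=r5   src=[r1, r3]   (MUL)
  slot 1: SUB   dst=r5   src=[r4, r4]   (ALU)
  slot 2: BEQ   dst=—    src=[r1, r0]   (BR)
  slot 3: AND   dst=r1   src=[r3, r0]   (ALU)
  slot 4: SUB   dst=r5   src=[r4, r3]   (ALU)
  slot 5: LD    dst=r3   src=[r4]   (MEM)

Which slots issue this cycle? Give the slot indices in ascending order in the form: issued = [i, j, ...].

issued = [0, 2, 5]

(0) want 1×MUL +2rd +1wr — yes → AL2|MU0|ME2|BR1|rd3|wr1
(1) want 1×ALU +1rd +1wr — WAW → AL2|MU0|ME2|BR1|rd3|wr1
(2) want 1×BR +2rd +0wr — yes → AL2|MU0|ME2|BR0|rd1|wr1
(3) want 1×ALU +2rd +1wr — RD_PORT → AL2|MU0|ME2|BR0|rd1|wr1
(4) want 1×ALU +2rd +1wr — RD_PORT → AL2|MU0|ME2|BR0|rd1|wr1
(5) want 1×MEM +1rd +1wr — yes → AL2|MU0|ME1|BR0|rd0|wr0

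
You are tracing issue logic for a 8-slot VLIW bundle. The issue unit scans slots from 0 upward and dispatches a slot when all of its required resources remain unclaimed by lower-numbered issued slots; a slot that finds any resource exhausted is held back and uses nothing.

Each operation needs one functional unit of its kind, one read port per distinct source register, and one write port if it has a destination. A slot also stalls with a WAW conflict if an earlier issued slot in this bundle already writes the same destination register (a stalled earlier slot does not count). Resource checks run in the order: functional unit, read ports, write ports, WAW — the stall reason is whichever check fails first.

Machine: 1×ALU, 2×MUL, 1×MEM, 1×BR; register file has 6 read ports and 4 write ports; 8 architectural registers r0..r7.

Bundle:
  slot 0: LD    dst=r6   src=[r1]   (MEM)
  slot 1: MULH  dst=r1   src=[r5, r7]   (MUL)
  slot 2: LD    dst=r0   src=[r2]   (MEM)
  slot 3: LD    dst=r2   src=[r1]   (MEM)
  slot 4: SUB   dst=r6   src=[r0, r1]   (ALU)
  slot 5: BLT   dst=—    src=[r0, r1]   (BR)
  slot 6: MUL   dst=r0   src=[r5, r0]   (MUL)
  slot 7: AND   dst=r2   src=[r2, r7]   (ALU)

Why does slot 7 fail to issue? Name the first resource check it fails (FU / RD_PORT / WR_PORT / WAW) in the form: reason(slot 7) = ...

reason(slot 7) = RD_PORT

  0. MEM→r6 ⇒ go  {1A/2Mu/0Ld/1B | 5r 3w}
  1. MUL→r1 ⇒ go  {1A/1Mu/0Ld/1B | 3r 2w}
  2. MEM→r0 ⇒ no(FU)  {1A/1Mu/0Ld/1B | 3r 2w}
  3. MEM→r2 ⇒ no(FU)  {1A/1Mu/0Ld/1B | 3r 2w}
  4. ALU→r6 ⇒ no(WAW)  {1A/1Mu/0Ld/1B | 3r 2w}
  5. BR ⇒ go  {1A/1Mu/0Ld/0B | 1r 2w}
  6. MUL→r0 ⇒ no(RD_PORT)  {1A/1Mu/0Ld/0B | 1r 2w}
  7. ALU→r2 ⇒ no(RD_PORT)  {1A/1Mu/0Ld/0B | 1r 2w}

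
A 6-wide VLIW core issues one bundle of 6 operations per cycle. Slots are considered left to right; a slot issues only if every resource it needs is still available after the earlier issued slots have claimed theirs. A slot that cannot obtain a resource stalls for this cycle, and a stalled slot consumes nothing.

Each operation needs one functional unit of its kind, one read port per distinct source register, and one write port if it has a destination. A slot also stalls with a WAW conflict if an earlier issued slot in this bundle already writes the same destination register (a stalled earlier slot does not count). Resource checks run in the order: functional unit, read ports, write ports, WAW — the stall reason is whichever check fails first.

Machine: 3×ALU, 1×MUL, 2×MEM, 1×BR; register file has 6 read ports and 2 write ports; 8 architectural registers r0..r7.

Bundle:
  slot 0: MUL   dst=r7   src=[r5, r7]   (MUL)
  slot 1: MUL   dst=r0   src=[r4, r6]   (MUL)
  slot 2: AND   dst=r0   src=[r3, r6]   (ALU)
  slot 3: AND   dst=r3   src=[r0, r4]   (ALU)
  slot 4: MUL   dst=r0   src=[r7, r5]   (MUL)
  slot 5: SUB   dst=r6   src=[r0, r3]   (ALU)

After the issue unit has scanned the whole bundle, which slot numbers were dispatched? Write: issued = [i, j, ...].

[0] MUL needs rd=2 wr=1: ok; after: ALU=3 MUL=0 MEM=2 BR=1, R=4, W=1
[1] MUL needs rd=2 wr=1: FU; after: ALU=3 MUL=0 MEM=2 BR=1, R=4, W=1
[2] ALU needs rd=2 wr=1: ok; after: ALU=2 MUL=0 MEM=2 BR=1, R=2, W=0
[3] ALU needs rd=2 wr=1: WR_PORT; after: ALU=2 MUL=0 MEM=2 BR=1, R=2, W=0
[4] MUL needs rd=2 wr=1: FU; after: ALU=2 MUL=0 MEM=2 BR=1, R=2, W=0
[5] ALU needs rd=2 wr=1: WR_PORT; after: ALU=2 MUL=0 MEM=2 BR=1, R=2, W=0

issued = [0, 2]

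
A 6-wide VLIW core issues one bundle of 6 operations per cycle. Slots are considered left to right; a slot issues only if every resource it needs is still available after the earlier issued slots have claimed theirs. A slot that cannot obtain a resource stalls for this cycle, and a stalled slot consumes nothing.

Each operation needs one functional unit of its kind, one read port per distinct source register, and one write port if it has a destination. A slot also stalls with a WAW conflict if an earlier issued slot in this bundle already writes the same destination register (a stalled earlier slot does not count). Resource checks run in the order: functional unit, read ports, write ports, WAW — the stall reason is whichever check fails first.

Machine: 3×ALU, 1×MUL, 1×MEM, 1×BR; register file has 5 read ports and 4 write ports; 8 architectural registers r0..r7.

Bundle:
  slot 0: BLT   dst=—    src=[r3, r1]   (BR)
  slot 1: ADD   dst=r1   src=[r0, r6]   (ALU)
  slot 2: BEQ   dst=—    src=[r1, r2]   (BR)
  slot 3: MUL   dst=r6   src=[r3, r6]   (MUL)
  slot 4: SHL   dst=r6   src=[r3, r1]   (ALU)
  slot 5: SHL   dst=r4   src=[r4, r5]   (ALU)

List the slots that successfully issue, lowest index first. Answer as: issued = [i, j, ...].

issued = [0, 1]

(0) want 1×BR +2rd +0wr — yes → AL3|MU1|ME1|BR0|rd3|wr4
(1) want 1×ALU +2rd +1wr — yes → AL2|MU1|ME1|BR0|rd1|wr3
(2) want 1×BR +2rd +0wr — FU → AL2|MU1|ME1|BR0|rd1|wr3
(3) want 1×MUL +2rd +1wr — RD_PORT → AL2|MU1|ME1|BR0|rd1|wr3
(4) want 1×ALU +2rd +1wr — RD_PORT → AL2|MU1|ME1|BR0|rd1|wr3
(5) want 1×ALU +2rd +1wr — RD_PORT → AL2|MU1|ME1|BR0|rd1|wr3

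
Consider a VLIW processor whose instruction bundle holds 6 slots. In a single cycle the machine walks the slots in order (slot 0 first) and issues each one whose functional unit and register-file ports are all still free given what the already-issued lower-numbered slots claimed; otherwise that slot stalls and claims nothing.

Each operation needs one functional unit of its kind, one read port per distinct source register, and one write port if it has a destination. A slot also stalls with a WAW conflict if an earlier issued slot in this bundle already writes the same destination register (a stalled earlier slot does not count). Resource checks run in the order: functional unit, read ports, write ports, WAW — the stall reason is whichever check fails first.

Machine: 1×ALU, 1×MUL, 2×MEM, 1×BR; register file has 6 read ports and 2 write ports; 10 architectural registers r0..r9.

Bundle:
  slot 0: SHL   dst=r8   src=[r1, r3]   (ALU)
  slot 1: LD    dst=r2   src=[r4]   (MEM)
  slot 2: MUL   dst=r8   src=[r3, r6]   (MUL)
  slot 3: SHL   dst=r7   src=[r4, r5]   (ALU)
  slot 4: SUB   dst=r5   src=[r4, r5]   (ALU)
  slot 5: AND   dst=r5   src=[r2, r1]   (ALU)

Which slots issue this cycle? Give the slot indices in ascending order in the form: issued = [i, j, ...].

issued = [0, 1]

(0) want 1×ALU +2rd +1wr — yes → AL0|MU1|ME2|BR1|rd4|wr1
(1) want 1×MEM +1rd +1wr — yes → AL0|MU1|ME1|BR1|rd3|wr0
(2) want 1×MUL +2rd +1wr — WR_PORT → AL0|MU1|ME1|BR1|rd3|wr0
(3) want 1×ALU +2rd +1wr — FU → AL0|MU1|ME1|BR1|rd3|wr0
(4) want 1×ALU +2rd +1wr — FU → AL0|MU1|ME1|BR1|rd3|wr0
(5) want 1×ALU +2rd +1wr — FU → AL0|MU1|ME1|BR1|rd3|wr0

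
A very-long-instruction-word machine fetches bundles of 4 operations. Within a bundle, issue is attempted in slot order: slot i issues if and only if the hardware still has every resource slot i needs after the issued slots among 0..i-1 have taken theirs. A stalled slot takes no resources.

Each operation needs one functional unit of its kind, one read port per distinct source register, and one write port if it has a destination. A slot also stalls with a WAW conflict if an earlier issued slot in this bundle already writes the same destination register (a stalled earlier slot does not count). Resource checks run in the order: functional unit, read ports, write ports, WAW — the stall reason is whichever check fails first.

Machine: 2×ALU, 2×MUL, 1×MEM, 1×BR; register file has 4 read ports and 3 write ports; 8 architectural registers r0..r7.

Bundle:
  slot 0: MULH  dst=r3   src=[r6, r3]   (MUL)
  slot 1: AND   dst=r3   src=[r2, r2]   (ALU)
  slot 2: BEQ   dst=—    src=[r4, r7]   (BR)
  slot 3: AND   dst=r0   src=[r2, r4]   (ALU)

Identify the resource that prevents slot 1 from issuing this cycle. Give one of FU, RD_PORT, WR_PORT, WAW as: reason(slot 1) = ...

slot 0 (MUL): ISSUE — free A2,Mu1,Ld1,B1 rp2 wp2
slot 1 (ALU): stall WAW — free A2,Mu1,Ld1,B1 rp2 wp2
slot 2 (BR): ISSUE — free A2,Mu1,Ld1,B0 rp0 wp2
slot 3 (ALU): stall RD_PORT — free A2,Mu1,Ld1,B0 rp0 wp2

reason(slot 1) = WAW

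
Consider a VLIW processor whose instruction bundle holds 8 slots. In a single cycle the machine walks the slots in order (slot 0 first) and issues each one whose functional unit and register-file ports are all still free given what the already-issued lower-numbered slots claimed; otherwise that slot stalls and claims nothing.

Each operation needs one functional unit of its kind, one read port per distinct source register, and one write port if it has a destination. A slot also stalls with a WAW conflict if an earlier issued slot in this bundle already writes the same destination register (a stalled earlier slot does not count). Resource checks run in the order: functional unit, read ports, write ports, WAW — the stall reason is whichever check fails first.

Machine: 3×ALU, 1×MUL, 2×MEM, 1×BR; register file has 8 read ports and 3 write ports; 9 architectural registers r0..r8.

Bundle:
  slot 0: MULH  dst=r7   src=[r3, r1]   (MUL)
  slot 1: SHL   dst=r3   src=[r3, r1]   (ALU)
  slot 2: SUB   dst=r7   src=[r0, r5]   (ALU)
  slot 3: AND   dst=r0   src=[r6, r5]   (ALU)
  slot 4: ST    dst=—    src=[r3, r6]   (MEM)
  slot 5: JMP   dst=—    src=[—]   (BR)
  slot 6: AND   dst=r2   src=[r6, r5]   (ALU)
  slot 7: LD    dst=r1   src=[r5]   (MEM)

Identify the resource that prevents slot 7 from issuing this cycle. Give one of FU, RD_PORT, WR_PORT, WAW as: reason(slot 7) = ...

[0] MUL needs rd=2 wr=1: ok; after: ALU=3 MUL=0 MEM=2 BR=1, R=6, W=2
[1] ALU needs rd=2 wr=1: ok; after: ALU=2 MUL=0 MEM=2 BR=1, R=4, W=1
[2] ALU needs rd=2 wr=1: WAW; after: ALU=2 MUL=0 MEM=2 BR=1, R=4, W=1
[3] ALU needs rd=2 wr=1: ok; after: ALU=1 MUL=0 MEM=2 BR=1, R=2, W=0
[4] MEM needs rd=2 wr=0: ok; after: ALU=1 MUL=0 MEM=1 BR=1, R=0, W=0
[5] BR needs rd=0 wr=0: ok; after: ALU=1 MUL=0 MEM=1 BR=0, R=0, W=0
[6] ALU needs rd=2 wr=1: RD_PORT; after: ALU=1 MUL=0 MEM=1 BR=0, R=0, W=0
[7] MEM needs rd=1 wr=1: RD_PORT; after: ALU=1 MUL=0 MEM=1 BR=0, R=0, W=0

reason(slot 7) = RD_PORT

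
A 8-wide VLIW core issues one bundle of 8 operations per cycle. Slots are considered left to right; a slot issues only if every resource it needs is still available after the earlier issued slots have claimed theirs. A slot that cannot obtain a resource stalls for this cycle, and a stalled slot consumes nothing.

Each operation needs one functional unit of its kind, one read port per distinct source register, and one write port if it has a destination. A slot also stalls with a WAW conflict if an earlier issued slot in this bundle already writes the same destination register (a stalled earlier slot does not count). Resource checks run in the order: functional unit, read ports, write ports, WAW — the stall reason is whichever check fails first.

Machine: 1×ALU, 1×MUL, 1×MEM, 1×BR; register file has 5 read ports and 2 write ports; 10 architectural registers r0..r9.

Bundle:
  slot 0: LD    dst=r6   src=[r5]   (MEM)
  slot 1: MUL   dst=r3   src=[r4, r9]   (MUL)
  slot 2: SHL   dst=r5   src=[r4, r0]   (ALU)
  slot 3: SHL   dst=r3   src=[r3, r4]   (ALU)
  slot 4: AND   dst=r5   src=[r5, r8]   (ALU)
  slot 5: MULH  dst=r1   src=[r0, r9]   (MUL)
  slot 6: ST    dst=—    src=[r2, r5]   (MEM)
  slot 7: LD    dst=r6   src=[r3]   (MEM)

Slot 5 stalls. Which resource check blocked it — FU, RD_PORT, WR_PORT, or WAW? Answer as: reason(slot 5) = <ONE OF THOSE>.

[0] MEM needs rd=1 wr=1: ok; after: ALU=1 MUL=1 MEM=0 BR=1, R=4, W=1
[1] MUL needs rd=2 wr=1: ok; after: ALU=1 MUL=0 MEM=0 BR=1, R=2, W=0
[2] ALU needs rd=2 wr=1: WR_PORT; after: ALU=1 MUL=0 MEM=0 BR=1, R=2, W=0
[3] ALU needs rd=2 wr=1: WR_PORT; after: ALU=1 MUL=0 MEM=0 BR=1, R=2, W=0
[4] ALU needs rd=2 wr=1: WR_PORT; after: ALU=1 MUL=0 MEM=0 BR=1, R=2, W=0
[5] MUL needs rd=2 wr=1: FU; after: ALU=1 MUL=0 MEM=0 BR=1, R=2, W=0
[6] MEM needs rd=2 wr=0: FU; after: ALU=1 MUL=0 MEM=0 BR=1, R=2, W=0
[7] MEM needs rd=1 wr=1: FU; after: ALU=1 MUL=0 MEM=0 BR=1, R=2, W=0

reason(slot 5) = FU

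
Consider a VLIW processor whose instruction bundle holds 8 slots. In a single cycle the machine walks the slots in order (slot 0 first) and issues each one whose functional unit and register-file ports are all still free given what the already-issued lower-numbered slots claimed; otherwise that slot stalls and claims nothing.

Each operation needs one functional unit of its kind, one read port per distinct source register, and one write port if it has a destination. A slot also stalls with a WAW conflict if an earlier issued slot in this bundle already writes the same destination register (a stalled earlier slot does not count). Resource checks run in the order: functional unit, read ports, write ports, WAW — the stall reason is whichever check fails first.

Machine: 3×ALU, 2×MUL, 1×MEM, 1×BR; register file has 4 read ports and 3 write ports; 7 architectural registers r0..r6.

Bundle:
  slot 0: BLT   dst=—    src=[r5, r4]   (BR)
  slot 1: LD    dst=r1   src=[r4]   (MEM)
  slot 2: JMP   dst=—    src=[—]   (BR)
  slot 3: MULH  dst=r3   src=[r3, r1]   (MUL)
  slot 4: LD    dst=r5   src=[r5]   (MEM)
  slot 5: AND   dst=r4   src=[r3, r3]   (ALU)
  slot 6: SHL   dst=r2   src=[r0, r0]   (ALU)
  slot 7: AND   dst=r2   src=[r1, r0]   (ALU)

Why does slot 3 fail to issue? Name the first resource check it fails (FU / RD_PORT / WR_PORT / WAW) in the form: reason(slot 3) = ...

reason(slot 3) = RD_PORT

[0] BR needs rd=2 wr=0: ok; after: ALU=3 MUL=2 MEM=1 BR=0, R=2, W=3
[1] MEM needs rd=1 wr=1: ok; after: ALU=3 MUL=2 MEM=0 BR=0, R=1, W=2
[2] BR needs rd=0 wr=0: FU; after: ALU=3 MUL=2 MEM=0 BR=0, R=1, W=2
[3] MUL needs rd=2 wr=1: RD_PORT; after: ALU=3 MUL=2 MEM=0 BR=0, R=1, W=2
[4] MEM needs rd=1 wr=1: FU; after: ALU=3 MUL=2 MEM=0 BR=0, R=1, W=2
[5] ALU needs rd=1 wr=1: ok; after: ALU=2 MUL=2 MEM=0 BR=0, R=0, W=1
[6] ALU needs rd=1 wr=1: RD_PORT; after: ALU=2 MUL=2 MEM=0 BR=0, R=0, W=1
[7] ALU needs rd=2 wr=1: RD_PORT; after: ALU=2 MUL=2 MEM=0 BR=0, R=0, W=1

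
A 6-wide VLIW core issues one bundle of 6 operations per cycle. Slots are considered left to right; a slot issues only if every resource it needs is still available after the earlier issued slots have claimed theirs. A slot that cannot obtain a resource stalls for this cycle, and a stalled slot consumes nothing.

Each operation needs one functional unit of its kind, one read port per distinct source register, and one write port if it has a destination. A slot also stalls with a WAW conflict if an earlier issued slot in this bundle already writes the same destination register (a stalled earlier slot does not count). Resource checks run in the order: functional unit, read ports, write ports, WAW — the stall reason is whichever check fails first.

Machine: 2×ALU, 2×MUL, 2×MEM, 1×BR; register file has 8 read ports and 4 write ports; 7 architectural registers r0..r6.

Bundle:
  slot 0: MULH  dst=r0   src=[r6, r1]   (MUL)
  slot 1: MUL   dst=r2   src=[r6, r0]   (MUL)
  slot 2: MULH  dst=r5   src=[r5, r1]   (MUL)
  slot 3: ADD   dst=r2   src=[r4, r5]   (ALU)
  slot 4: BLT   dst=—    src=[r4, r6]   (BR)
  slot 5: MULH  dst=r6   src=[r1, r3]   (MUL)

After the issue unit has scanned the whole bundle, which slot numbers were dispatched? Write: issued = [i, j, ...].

  0. MUL→r0 ⇒ go  {2A/1Mu/2Ld/1B | 6r 3w}
  1. MUL→r2 ⇒ go  {2A/0Mu/2Ld/1B | 4r 2w}
  2. MUL→r5 ⇒ no(FU)  {2A/0Mu/2Ld/1B | 4r 2w}
  3. ALU→r2 ⇒ no(WAW)  {2A/0Mu/2Ld/1B | 4r 2w}
  4. BR ⇒ go  {2A/0Mu/2Ld/0B | 2r 2w}
  5. MUL→r6 ⇒ no(FU)  {2A/0Mu/2Ld/0B | 2r 2w}

issued = [0, 1, 4]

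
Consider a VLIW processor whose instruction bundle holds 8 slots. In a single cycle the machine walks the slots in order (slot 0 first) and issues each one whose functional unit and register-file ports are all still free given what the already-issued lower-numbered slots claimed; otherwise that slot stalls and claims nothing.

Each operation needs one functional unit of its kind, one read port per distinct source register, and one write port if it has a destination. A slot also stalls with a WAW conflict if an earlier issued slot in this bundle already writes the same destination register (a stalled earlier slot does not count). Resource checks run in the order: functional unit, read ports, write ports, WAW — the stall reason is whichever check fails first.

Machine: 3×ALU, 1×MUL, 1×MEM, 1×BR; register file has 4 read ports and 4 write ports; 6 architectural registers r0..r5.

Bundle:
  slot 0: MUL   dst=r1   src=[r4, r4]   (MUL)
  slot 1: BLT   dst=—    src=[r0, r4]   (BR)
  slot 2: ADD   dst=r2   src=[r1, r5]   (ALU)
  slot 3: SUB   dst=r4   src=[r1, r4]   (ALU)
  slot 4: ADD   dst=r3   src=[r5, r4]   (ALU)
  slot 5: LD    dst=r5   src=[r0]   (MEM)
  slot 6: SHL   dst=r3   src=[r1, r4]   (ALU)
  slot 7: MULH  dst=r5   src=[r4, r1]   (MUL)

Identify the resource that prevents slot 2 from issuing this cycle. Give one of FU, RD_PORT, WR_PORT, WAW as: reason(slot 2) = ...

reason(slot 2) = RD_PORT

(0) want 1×MUL +1rd +1wr — yes → AL3|MU0|ME1|BR1|rd3|wr3
(1) want 1×BR +2rd +0wr — yes → AL3|MU0|ME1|BR0|rd1|wr3
(2) want 1×ALU +2rd +1wr — RD_PORT → AL3|MU0|ME1|BR0|rd1|wr3
(3) want 1×ALU +2rd +1wr — RD_PORT → AL3|MU0|ME1|BR0|rd1|wr3
(4) want 1×ALU +2rd +1wr — RD_PORT → AL3|MU0|ME1|BR0|rd1|wr3
(5) want 1×MEM +1rd +1wr — yes → AL3|MU0|ME0|BR0|rd0|wr2
(6) want 1×ALU +2rd +1wr — RD_PORT → AL3|MU0|ME0|BR0|rd0|wr2
(7) want 1×MUL +2rd +1wr — FU → AL3|MU0|ME0|BR0|rd0|wr2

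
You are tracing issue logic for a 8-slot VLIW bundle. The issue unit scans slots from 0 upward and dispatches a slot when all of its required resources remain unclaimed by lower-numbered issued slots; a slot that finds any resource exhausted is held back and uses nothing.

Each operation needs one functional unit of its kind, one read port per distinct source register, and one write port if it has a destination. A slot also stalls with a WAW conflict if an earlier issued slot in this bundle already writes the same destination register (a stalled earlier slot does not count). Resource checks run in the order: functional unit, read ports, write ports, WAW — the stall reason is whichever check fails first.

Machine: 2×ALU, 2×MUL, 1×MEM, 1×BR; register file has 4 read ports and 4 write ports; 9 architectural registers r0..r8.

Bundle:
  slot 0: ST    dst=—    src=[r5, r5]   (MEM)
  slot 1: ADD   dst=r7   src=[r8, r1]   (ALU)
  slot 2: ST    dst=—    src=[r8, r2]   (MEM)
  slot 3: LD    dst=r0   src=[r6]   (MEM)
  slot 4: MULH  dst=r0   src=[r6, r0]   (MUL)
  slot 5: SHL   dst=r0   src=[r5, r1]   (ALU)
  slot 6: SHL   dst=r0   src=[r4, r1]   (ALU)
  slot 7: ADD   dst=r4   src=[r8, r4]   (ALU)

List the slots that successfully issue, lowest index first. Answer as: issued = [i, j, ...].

[0] MEM needs rd=1 wr=0: ok; after: ALU=2 MUL=2 MEM=0 BR=1, R=3, W=4
[1] ALU needs rd=2 wr=1: ok; after: ALU=1 MUL=2 MEM=0 BR=1, R=1, W=3
[2] MEM needs rd=2 wr=0: FU; after: ALU=1 MUL=2 MEM=0 BR=1, R=1, W=3
[3] MEM needs rd=1 wr=1: FU; after: ALU=1 MUL=2 MEM=0 BR=1, R=1, W=3
[4] MUL needs rd=2 wr=1: RD_PORT; after: ALU=1 MUL=2 MEM=0 BR=1, R=1, W=3
[5] ALU needs rd=2 wr=1: RD_PORT; after: ALU=1 MUL=2 MEM=0 BR=1, R=1, W=3
[6] ALU needs rd=2 wr=1: RD_PORT; after: ALU=1 MUL=2 MEM=0 BR=1, R=1, W=3
[7] ALU needs rd=2 wr=1: RD_PORT; after: ALU=1 MUL=2 MEM=0 BR=1, R=1, W=3

issued = [0, 1]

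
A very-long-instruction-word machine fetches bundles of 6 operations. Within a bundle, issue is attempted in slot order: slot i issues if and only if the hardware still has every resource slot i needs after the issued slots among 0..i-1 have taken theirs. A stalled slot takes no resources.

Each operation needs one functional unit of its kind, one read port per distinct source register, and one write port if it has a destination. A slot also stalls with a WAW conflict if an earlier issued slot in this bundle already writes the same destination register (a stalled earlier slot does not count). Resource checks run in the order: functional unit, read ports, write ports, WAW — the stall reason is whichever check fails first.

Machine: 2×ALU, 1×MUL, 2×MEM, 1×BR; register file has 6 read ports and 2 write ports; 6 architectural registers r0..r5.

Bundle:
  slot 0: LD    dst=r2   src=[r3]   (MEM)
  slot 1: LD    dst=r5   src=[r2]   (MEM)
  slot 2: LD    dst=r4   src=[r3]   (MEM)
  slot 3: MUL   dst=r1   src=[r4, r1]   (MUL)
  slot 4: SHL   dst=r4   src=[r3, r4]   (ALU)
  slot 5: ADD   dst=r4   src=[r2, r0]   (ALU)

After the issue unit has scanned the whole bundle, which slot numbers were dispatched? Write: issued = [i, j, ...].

#0 MEM src=r3 dispatched  <A:2 Mu:1 Ld:1 B:1 rd:5 wr:1>
#1 MEM src=r2 dispatched  <A:2 Mu:1 Ld:0 B:1 rd:4 wr:0>
#2 MEM src=r3 held:FU  <A:2 Mu:1 Ld:0 B:1 rd:4 wr:0>
#3 MUL src=r4,r1 held:WR_PORT  <A:2 Mu:1 Ld:0 B:1 rd:4 wr:0>
#4 ALU src=r3,r4 held:WR_PORT  <A:2 Mu:1 Ld:0 B:1 rd:4 wr:0>
#5 ALU src=r2,r0 held:WR_PORT  <A:2 Mu:1 Ld:0 B:1 rd:4 wr:0>

issued = [0, 1]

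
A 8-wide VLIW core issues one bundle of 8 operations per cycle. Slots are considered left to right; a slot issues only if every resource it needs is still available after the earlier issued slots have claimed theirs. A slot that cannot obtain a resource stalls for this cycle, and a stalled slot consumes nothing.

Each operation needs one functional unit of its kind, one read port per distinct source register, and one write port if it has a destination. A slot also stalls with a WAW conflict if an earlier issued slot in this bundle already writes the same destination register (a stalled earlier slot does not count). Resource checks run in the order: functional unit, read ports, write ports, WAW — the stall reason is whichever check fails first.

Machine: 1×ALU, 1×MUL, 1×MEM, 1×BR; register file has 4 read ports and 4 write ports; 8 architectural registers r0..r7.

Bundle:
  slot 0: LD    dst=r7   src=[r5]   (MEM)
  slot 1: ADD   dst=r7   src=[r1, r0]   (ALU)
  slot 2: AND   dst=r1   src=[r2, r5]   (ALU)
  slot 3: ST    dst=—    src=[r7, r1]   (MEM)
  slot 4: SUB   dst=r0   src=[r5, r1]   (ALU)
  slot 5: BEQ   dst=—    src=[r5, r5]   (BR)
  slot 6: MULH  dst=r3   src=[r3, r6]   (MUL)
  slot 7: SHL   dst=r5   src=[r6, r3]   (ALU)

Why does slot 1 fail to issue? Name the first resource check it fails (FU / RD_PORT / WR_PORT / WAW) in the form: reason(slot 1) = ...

reason(slot 1) = WAW

[0] MEM needs rd=1 wr=1: ok; after: ALU=1 MUL=1 MEM=0 BR=1, R=3, W=3
[1] ALU needs rd=2 wr=1: WAW; after: ALU=1 MUL=1 MEM=0 BR=1, R=3, W=3
[2] ALU needs rd=2 wr=1: ok; after: ALU=0 MUL=1 MEM=0 BR=1, R=1, W=2
[3] MEM needs rd=2 wr=0: FU; after: ALU=0 MUL=1 MEM=0 BR=1, R=1, W=2
[4] ALU needs rd=2 wr=1: FU; after: ALU=0 MUL=1 MEM=0 BR=1, R=1, W=2
[5] BR needs rd=1 wr=0: ok; after: ALU=0 MUL=1 MEM=0 BR=0, R=0, W=2
[6] MUL needs rd=2 wr=1: RD_PORT; after: ALU=0 MUL=1 MEM=0 BR=0, R=0, W=2
[7] ALU needs rd=2 wr=1: FU; after: ALU=0 MUL=1 MEM=0 BR=0, R=0, W=2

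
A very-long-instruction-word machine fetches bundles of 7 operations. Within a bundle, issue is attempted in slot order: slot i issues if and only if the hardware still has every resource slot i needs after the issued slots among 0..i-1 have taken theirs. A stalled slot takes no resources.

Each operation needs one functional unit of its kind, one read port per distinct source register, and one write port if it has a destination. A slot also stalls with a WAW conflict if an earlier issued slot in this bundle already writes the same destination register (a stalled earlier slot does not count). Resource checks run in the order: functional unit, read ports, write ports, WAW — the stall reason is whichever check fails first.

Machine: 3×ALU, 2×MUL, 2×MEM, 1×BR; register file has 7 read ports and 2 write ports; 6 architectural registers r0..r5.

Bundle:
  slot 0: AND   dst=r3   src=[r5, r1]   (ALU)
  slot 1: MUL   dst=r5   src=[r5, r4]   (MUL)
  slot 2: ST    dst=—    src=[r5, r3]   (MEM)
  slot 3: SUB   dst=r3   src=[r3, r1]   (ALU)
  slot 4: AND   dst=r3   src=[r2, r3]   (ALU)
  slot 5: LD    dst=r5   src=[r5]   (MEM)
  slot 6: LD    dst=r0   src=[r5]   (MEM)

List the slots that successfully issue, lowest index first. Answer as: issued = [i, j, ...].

#0 ALU src=r5,r1 dispatched  <A:2 Mu:2 Ld:2 B:1 rd:5 wr:1>
#1 MUL src=r5,r4 dispatched  <A:2 Mu:1 Ld:2 B:1 rd:3 wr:0>
#2 MEM src=r5,r3 dispatched  <A:2 Mu:1 Ld:1 B:1 rd:1 wr:0>
#3 ALU src=r3,r1 held:RD_PORT  <A:2 Mu:1 Ld:1 B:1 rd:1 wr:0>
#4 ALU src=r2,r3 held:RD_PORT  <A:2 Mu:1 Ld:1 B:1 rd:1 wr:0>
#5 MEM src=r5 held:WR_PORT  <A:2 Mu:1 Ld:1 B:1 rd:1 wr:0>
#6 MEM src=r5 held:WR_PORT  <A:2 Mu:1 Ld:1 B:1 rd:1 wr:0>

issued = [0, 1, 2]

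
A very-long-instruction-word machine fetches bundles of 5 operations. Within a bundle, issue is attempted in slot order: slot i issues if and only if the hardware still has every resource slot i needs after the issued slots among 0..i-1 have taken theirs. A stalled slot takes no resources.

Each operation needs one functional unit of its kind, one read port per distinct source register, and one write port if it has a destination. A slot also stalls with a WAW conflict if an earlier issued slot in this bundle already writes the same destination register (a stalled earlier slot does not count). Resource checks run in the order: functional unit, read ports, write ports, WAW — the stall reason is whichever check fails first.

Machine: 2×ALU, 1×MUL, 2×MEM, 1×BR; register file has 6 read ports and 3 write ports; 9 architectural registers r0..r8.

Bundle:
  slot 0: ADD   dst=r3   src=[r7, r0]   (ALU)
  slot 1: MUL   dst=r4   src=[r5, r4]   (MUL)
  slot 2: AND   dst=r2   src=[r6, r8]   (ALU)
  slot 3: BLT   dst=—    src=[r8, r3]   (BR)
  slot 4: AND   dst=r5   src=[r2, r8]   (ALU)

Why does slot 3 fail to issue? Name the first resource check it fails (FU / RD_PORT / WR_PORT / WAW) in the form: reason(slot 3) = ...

reason(slot 3) = RD_PORT

  0. ALU→r3 ⇒ go  {1A/1Mu/2Ld/1B | 4r 2w}
  1. MUL→r4 ⇒ go  {1A/0Mu/2Ld/1B | 2r 1w}
  2. ALU→r2 ⇒ go  {0A/0Mu/2Ld/1B | 0r 0w}
  3. BR ⇒ no(RD_PORT)  {0A/0Mu/2Ld/1B | 0r 0w}
  4. ALU→r5 ⇒ no(FU)  {0A/0Mu/2Ld/1B | 0r 0w}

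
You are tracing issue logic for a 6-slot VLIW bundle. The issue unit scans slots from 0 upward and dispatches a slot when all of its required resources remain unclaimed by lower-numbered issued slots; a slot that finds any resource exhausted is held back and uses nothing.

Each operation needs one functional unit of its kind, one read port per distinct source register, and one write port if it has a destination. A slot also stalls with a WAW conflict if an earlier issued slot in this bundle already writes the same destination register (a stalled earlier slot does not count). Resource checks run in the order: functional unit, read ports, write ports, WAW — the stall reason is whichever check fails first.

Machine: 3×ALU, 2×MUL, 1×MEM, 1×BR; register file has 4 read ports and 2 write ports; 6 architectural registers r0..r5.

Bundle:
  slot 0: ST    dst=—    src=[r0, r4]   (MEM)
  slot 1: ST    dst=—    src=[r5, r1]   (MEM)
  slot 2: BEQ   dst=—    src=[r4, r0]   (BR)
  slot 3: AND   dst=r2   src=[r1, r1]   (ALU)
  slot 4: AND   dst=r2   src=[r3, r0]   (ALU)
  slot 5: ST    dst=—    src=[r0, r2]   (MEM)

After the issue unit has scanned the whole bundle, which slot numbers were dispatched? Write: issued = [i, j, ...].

(0) want 1×MEM +2rd +0wr — yes → AL3|MU2|ME0|BR1|rd2|wr2
(1) want 1×MEM +2rd +0wr — FU → AL3|MU2|ME0|BR1|rd2|wr2
(2) want 1×BR +2rd +0wr — yes → AL3|MU2|ME0|BR0|rd0|wr2
(3) want 1×ALU +1rd +1wr — RD_PORT → AL3|MU2|ME0|BR0|rd0|wr2
(4) want 1×ALU +2rd +1wr — RD_PORT → AL3|MU2|ME0|BR0|rd0|wr2
(5) want 1×MEM +2rd +0wr — FU → AL3|MU2|ME0|BR0|rd0|wr2

issued = [0, 2]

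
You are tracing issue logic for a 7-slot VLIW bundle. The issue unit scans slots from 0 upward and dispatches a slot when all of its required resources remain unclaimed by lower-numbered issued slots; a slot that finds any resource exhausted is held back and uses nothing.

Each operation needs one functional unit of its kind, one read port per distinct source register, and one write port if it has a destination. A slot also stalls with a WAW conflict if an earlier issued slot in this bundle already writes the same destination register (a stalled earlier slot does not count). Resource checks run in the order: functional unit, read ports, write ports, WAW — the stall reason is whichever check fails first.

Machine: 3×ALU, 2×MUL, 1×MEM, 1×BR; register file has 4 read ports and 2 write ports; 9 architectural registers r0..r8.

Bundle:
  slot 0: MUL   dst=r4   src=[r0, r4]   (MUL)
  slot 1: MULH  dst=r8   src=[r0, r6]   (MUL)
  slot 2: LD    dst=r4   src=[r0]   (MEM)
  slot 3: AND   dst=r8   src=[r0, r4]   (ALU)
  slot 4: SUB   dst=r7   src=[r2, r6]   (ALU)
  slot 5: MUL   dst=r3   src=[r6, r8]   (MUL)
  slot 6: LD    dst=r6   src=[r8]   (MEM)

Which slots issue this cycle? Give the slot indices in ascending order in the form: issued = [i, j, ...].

issued = [0, 1]

[0] MUL needs rd=2 wr=1: ok; after: ALU=3 MUL=1 MEM=1 BR=1, R=2, W=1
[1] MUL needs rd=2 wr=1: ok; after: ALU=3 MUL=0 MEM=1 BR=1, R=0, W=0
[2] MEM needs rd=1 wr=1: RD_PORT; after: ALU=3 MUL=0 MEM=1 BR=1, R=0, W=0
[3] ALU needs rd=2 wr=1: RD_PORT; after: ALU=3 MUL=0 MEM=1 BR=1, R=0, W=0
[4] ALU needs rd=2 wr=1: RD_PORT; after: ALU=3 MUL=0 MEM=1 BR=1, R=0, W=0
[5] MUL needs rd=2 wr=1: FU; after: ALU=3 MUL=0 MEM=1 BR=1, R=0, W=0
[6] MEM needs rd=1 wr=1: RD_PORT; after: ALU=3 MUL=0 MEM=1 BR=1, R=0, W=0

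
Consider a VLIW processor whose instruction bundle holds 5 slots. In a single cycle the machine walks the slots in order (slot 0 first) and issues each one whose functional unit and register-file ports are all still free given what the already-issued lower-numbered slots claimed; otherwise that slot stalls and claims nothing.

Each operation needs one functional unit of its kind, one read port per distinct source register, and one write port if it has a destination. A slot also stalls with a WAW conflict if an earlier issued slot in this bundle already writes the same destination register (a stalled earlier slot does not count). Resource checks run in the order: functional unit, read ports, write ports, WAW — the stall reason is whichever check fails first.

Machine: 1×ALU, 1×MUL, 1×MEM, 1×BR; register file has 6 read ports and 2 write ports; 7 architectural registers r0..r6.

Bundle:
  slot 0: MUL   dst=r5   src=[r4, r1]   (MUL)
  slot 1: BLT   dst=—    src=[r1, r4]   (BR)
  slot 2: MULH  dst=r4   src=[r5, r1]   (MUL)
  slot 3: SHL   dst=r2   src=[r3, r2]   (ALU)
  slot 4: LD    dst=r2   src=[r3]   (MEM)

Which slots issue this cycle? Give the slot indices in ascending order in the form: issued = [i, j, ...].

[0] MUL needs rd=2 wr=1: ok; after: ALU=1 MUL=0 MEM=1 BR=1, R=4, W=1
[1] BR needs rd=2 wr=0: ok; after: ALU=1 MUL=0 MEM=1 BR=0, R=2, W=1
[2] MUL needs rd=2 wr=1: FU; after: ALU=1 MUL=0 MEM=1 BR=0, R=2, W=1
[3] ALU needs rd=2 wr=1: ok; after: ALU=0 MUL=0 MEM=1 BR=0, R=0, W=0
[4] MEM needs rd=1 wr=1: RD_PORT; after: ALU=0 MUL=0 MEM=1 BR=0, R=0, W=0

issued = [0, 1, 3]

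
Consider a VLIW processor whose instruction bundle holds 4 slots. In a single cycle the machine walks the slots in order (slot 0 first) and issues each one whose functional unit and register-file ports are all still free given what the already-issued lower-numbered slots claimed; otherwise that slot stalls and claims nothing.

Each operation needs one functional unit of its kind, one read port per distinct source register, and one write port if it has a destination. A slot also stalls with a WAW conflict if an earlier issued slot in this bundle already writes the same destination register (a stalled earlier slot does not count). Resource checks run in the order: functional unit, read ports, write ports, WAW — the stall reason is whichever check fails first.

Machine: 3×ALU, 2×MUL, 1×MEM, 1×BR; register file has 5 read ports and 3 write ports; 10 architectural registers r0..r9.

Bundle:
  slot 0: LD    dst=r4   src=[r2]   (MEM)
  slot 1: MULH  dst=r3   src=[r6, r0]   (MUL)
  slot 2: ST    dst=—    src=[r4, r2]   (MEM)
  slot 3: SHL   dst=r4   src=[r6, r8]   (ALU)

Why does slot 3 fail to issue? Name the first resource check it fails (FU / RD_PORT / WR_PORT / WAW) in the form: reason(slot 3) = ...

reason(slot 3) = WAW

slot 0 (MEM): ISSUE — free A3,Mu2,Ld0,B1 rp4 wp2
slot 1 (MUL): ISSUE — free A3,Mu1,Ld0,B1 rp2 wp1
slot 2 (MEM): stall FU — free A3,Mu1,Ld0,B1 rp2 wp1
slot 3 (ALU): stall WAW — free A3,Mu1,Ld0,B1 rp2 wp1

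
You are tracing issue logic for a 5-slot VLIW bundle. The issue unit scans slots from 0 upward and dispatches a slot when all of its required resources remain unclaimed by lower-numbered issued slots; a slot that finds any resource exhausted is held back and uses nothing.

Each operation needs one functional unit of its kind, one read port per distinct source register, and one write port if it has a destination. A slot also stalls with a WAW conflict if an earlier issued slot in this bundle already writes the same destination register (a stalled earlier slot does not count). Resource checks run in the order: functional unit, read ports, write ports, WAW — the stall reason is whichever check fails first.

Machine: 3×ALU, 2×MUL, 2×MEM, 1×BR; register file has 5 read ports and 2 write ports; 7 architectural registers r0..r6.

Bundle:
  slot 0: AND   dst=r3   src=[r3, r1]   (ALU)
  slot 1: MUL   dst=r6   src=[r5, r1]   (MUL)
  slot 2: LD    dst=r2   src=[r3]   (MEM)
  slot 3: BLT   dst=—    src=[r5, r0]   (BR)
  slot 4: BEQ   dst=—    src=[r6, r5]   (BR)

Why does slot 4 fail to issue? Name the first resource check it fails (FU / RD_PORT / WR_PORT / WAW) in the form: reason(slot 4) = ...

reason(slot 4) = RD_PORT

  0. ALU→r3 ⇒ go  {2A/2Mu/2Ld/1B | 3r 1w}
  1. MUL→r6 ⇒ go  {2A/1Mu/2Ld/1B | 1r 0w}
  2. MEM→r2 ⇒ no(WR_PORT)  {2A/1Mu/2Ld/1B | 1r 0w}
  3. BR ⇒ no(RD_PORT)  {2A/1Mu/2Ld/1B | 1r 0w}
  4. BR ⇒ no(RD_PORT)  {2A/1Mu/2Ld/1B | 1r 0w}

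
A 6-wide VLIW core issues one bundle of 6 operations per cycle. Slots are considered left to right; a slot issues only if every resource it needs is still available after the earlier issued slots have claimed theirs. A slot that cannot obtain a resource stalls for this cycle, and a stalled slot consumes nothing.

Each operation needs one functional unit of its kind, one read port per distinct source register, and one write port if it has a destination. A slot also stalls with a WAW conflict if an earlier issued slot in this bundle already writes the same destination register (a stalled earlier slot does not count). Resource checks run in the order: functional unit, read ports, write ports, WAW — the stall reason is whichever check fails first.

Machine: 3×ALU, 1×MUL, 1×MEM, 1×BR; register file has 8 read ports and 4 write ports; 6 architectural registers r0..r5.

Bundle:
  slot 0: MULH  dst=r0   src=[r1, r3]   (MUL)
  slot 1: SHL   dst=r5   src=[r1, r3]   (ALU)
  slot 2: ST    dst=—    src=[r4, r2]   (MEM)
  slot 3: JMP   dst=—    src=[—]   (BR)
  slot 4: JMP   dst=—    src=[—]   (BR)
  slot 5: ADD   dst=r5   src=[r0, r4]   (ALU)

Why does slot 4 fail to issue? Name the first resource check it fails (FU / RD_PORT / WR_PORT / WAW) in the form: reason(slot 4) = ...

reason(slot 4) = FU

(0) want 1×MUL +2rd +1wr — yes → AL3|MU0|ME1|BR1|rd6|wr3
(1) want 1×ALU +2rd +1wr — yes → AL2|MU0|ME1|BR1|rd4|wr2
(2) want 1×MEM +2rd +0wr — yes → AL2|MU0|ME0|BR1|rd2|wr2
(3) want 1×BR +0rd +0wr — yes → AL2|MU0|ME0|BR0|rd2|wr2
(4) want 1×BR +0rd +0wr — FU → AL2|MU0|ME0|BR0|rd2|wr2
(5) want 1×ALU +2rd +1wr — WAW → AL2|MU0|ME0|BR0|rd2|wr2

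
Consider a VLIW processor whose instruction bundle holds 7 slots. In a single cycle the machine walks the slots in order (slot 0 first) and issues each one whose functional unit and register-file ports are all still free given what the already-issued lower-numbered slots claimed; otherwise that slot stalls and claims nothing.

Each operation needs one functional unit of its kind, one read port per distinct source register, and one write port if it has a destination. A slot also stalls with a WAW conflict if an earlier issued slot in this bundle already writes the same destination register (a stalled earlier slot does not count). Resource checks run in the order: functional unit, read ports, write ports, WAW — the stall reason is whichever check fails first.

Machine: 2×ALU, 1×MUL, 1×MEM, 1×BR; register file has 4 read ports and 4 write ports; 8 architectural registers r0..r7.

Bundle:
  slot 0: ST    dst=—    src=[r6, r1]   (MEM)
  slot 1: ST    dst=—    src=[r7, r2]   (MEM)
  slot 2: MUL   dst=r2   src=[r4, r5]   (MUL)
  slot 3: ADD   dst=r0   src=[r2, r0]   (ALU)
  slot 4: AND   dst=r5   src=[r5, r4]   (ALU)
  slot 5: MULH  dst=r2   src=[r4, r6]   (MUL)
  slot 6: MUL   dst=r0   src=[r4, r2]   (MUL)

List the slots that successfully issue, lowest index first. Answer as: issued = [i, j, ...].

slot 0 (MEM): ISSUE — free A2,Mu1,Ld0,B1 rp2 wp4
slot 1 (MEM): stall FU — free A2,Mu1,Ld0,B1 rp2 wp4
slot 2 (MUL): ISSUE — free A2,Mu0,Ld0,B1 rp0 wp3
slot 3 (ALU): stall RD_PORT — free A2,Mu0,Ld0,B1 rp0 wp3
slot 4 (ALU): stall RD_PORT — free A2,Mu0,Ld0,B1 rp0 wp3
slot 5 (MUL): stall FU — free A2,Mu0,Ld0,B1 rp0 wp3
slot 6 (MUL): stall FU — free A2,Mu0,Ld0,B1 rp0 wp3

issued = [0, 2]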